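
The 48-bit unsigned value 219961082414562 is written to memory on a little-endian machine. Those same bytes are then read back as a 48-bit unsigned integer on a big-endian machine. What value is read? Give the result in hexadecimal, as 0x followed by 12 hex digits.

0xE2852EAE0DC8

219961082414562 in 48-bit hexadecimal is 0xC80DAE2E85E2.
Stored little-endian, the bytes at ascending addresses are E2 85 2E AE 0D C8.
Read back as big-endian, the last byte is least significant, giving 0xE2852EAE0DC8.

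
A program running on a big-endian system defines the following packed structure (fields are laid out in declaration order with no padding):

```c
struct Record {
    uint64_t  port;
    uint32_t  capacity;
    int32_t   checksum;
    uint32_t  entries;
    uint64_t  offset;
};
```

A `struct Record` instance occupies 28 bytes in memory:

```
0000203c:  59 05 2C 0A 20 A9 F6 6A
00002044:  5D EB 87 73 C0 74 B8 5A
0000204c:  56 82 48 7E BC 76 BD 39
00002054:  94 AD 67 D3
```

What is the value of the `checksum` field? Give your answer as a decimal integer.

`checksum` follows `port` (8 B), `capacity` (4 B), so it starts at offset 8 + 4 = 12 and occupies 4 bytes.
Bytes at offsets 12..15: C0 74 B8 5A.
In big-endian order the high byte comes first in memory.
The bytes are already most-significant first: 0xC074B85A.
Top bit is set, so as a signed 32-bit value this is 0xC074B85A − 2^32 = -1066092454.

-1066092454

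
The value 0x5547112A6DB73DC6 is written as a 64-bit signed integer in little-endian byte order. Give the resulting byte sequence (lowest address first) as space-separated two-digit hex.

C6 3D B7 6D 2A 11 47 55

Split into bytes (most-significant first): 55 47 11 2A 6D B7 3D C6.
Little-endian: lowest address holds the least-significant byte.
So at ascending addresses the bytes are C6 3D B7 6D 2A 11 47 55.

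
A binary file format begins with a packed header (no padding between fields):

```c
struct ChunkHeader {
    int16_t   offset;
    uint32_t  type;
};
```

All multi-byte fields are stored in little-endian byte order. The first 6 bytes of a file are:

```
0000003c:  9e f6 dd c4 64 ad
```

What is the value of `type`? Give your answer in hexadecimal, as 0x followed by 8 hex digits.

`type` follows `offset` (2 bytes), so it starts at byte offset 2 and occupies 4 bytes.
Bytes at offsets 2..5: DD C4 64 AD.
In little-endian order the low byte comes first in memory.
Reassemble most-significant byte first: AD 64 C4 DD → 0xAD64C4DD.

0xAD64C4DD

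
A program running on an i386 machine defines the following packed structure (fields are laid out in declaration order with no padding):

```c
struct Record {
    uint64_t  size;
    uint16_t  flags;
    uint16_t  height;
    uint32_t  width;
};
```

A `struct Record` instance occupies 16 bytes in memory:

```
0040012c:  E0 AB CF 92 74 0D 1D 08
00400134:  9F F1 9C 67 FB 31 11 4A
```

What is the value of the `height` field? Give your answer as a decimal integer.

`height` follows `size` (8 B), `flags` (2 B), so it starts at offset 8 + 2 = 10 and occupies 2 bytes.
Bytes at offsets 10..11: 9C 67.
Little-endian stores the least-significant byte at the lowest address.
Reassemble most-significant byte first: 67 9C → 0x679C.
0x679C = 26524.

26524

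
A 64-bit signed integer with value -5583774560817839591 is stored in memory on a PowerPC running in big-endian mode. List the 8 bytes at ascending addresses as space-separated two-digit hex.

Two's complement of -5583774560817839591 in 64 bits: 5583774560817839591 = 0x4D7D8D610368FDE7; invert → 0xB282729EFC970218; add 1 → 0xB282729EFC970219.
Split into bytes (most-significant first): B2 82 72 9E FC 97 02 19.
Big-endian stores the most-significant byte at the lowest address.
So the memory order matches the most-significant-first order: B2 82 72 9E FC 97 02 19.

B2 82 72 9E FC 97 02 19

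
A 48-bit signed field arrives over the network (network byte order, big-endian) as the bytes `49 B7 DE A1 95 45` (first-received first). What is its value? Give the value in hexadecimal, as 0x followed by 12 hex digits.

In big-endian order the high byte comes first in memory.
The bytes are already most-significant first: 0x49B7DEA19545.

0x49B7DEA19545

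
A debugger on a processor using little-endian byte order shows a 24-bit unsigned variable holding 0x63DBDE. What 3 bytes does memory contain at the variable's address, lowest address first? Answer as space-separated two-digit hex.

DE DB 63

Split into bytes (most-significant first): 63 DB DE.
In little-endian order the low byte comes first in memory.
So at ascending addresses the bytes are DE DB 63.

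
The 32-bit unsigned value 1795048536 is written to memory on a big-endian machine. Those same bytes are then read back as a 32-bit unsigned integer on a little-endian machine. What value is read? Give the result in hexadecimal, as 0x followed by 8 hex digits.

0x5844FE6A

1795048536 in 32-bit hexadecimal is 0x6AFE4458.
Stored big-endian, the bytes at ascending addresses are 6A FE 44 58.
Read back as little-endian, the first byte is least significant, giving 0x5844FE6A.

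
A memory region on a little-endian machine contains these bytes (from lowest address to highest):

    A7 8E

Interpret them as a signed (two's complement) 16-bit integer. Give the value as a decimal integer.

In little-endian order the low byte comes first in memory.
Reassemble most-significant byte first: 8E A7 → 0x8EA7.
Top bit is set, so as a signed 16-bit value this is 0x8EA7 − 2^16 = -29017.

-29017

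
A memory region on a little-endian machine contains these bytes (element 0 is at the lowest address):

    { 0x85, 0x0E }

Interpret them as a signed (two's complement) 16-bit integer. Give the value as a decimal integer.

In little-endian order the low byte comes first in memory.
Reassemble most-significant byte first: 0E 85 → 0x0E85.
0x0E85 = 3717.

3717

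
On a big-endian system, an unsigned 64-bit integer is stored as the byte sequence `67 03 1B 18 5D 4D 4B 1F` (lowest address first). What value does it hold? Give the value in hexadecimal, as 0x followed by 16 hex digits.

0x67031B185D4D4B1F

Big-endian stores the most-significant byte at the lowest address.
The bytes are already most-significant first: 0x67031B185D4D4B1F.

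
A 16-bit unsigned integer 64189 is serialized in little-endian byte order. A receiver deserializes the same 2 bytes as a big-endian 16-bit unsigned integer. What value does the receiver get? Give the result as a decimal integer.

48634

64189 in 16-bit hexadecimal is 0xFABD.
Stored little-endian, the bytes at ascending addresses are BD FA.
Read back as big-endian, the last byte is least significant, giving 0xBDFA.
0xBDFA = 48634.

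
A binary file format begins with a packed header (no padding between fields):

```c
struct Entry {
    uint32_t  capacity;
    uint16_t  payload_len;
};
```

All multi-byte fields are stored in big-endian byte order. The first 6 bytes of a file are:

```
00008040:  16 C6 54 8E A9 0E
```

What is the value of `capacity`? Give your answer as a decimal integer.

`capacity` is the first field, at byte offset 0, occupying 4 bytes.
Bytes at offsets 0..3: 16 C6 54 8E.
Big-endian: lowest address holds the most-significant byte.
The bytes are already most-significant first: 0x16C6548E.
0x16C6548E = 382096526.

382096526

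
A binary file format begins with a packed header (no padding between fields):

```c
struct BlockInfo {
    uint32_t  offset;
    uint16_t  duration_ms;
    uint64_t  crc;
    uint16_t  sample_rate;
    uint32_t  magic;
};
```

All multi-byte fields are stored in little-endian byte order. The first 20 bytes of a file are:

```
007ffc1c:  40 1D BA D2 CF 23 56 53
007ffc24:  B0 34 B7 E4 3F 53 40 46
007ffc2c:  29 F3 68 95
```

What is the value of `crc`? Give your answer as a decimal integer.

5998764704194909014

`crc` follows `offset` (4 B), `duration_ms` (2 B), so it starts at offset 4 + 2 = 6 and occupies 8 bytes.
Bytes at offsets 6..13: 56 53 B0 34 B7 E4 3F 53.
Little-endian: lowest address holds the least-significant byte.
Reassemble most-significant byte first: 53 3F E4 B7 34 B0 53 56 → 0x533FE4B734B05356.
0x533FE4B734B05356 = 5998764704194909014.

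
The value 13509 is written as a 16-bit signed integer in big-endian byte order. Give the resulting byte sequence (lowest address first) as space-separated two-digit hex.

34 C5

13509 in hexadecimal, padded to 16 bits, is 0x34C5.
Split into bytes (most-significant first): 34 C5.
Big-endian: lowest address holds the most-significant byte.
So the memory order matches the most-significant-first order: 34 C5.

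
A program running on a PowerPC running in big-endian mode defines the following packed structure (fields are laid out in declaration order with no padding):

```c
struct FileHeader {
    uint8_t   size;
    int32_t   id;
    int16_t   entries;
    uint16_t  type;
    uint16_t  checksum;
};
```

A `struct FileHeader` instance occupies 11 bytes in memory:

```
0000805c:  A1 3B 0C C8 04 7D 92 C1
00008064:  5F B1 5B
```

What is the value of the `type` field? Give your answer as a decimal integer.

`type` follows `size` (1 B), `id` (4 B), `entries` (2 B), so it starts at offset 1 + 4 + 2 = 7 and occupies 2 bytes.
Bytes at offsets 7..8: C1 5F.
In big-endian order the high byte comes first in memory.
The bytes are already most-significant first: 0xC15F.
0xC15F = 49503.

49503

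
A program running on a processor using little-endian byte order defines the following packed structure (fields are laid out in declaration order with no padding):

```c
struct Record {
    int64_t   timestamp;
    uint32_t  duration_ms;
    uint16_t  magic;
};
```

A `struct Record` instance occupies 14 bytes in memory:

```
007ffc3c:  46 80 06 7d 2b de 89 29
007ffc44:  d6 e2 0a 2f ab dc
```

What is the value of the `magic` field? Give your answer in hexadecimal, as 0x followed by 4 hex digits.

0xDCAB

`magic` follows `timestamp` (8 B), `duration_ms` (4 B), so it starts at offset 8 + 4 = 12 and occupies 2 bytes.
Bytes at offsets 12..13: AB DC.
In little-endian order the low byte comes first in memory.
Reassemble most-significant byte first: DC AB → 0xDCAB.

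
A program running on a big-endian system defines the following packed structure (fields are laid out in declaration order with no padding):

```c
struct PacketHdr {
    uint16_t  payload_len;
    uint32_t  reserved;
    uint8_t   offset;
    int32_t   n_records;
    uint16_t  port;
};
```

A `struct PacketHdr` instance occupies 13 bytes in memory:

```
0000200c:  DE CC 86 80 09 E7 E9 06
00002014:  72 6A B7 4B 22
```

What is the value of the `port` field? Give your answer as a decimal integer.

`port` follows `payload_len` (2 B), `reserved` (4 B), `offset` (1 B), `n_records` (4 B), so it starts at offset 2 + 4 + 1 + 4 = 11 and occupies 2 bytes.
Bytes at offsets 11..12: 4B 22.
Big-endian stores the most-significant byte at the lowest address.
The bytes are already most-significant first: 0x4B22.
0x4B22 = 19234.

19234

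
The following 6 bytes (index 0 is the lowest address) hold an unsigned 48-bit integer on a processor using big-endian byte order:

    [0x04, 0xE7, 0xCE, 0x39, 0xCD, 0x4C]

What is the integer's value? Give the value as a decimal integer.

5393643851084

Big-endian stores the most-significant byte at the lowest address.
The bytes are already most-significant first: 0x04E7CE39CD4C.
0x04E7CE39CD4C = 5393643851084.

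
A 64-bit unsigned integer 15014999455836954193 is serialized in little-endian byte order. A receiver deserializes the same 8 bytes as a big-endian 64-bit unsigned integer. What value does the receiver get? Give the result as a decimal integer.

15014999455836954193 in 64-bit hexadecimal is 0xD05FFE73C3D85E51.
Stored little-endian, the bytes at ascending addresses are 51 5E D8 C3 73 FE 5F D0.
Read back as big-endian, the last byte is least significant, giving 0x515ED8C373FE5FD0.
0x515ED8C373FE5FD0 = 5863362098859237328.

5863362098859237328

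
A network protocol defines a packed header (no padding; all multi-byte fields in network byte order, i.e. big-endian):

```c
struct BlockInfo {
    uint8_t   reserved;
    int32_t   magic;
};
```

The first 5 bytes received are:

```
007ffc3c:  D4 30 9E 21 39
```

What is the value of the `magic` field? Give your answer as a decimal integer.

815669561

`magic` follows `reserved` (1 byte), so it starts at byte offset 1 and occupies 4 bytes.
Bytes at offsets 1..4: 30 9E 21 39.
In big-endian order the high byte comes first in memory.
The bytes are already most-significant first: 0x309E2139.
0x309E2139 = 815669561.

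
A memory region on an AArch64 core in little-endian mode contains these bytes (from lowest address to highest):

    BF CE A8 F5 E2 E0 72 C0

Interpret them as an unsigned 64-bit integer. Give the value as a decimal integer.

Little-endian stores the least-significant byte at the lowest address.
Reassemble most-significant byte first: C0 72 E0 E2 F5 A8 CE BF → 0xC072E0E2F5A8CEBF.
0xC072E0E2F5A8CEBF = 13867393468015890111.

13867393468015890111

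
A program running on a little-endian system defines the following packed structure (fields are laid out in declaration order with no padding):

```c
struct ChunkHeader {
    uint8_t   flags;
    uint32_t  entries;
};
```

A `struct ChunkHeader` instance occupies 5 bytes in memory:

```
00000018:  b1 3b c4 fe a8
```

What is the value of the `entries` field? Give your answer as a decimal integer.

2835268667

`entries` follows `flags` (1 byte), so it starts at byte offset 1 and occupies 4 bytes.
Bytes at offsets 1..4: 3B C4 FE A8.
Little-endian stores the least-significant byte at the lowest address.
Reassemble most-significant byte first: A8 FE C4 3B → 0xA8FEC43B.
0xA8FEC43B = 2835268667.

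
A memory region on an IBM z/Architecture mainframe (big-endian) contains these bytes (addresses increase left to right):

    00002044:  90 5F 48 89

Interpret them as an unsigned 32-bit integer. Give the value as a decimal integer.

2422163593

Big-endian: lowest address holds the most-significant byte.
The bytes are already most-significant first: 0x905F4889.
0x905F4889 = 2422163593.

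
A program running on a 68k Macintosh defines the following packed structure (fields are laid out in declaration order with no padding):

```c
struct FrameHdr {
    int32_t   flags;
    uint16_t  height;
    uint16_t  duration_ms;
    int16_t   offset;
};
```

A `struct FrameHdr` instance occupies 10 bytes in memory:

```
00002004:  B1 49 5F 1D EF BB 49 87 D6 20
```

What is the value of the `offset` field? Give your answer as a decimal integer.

`offset` follows `flags` (4 B), `height` (2 B), `duration_ms` (2 B), so it starts at offset 4 + 2 + 2 = 8 and occupies 2 bytes.
Bytes at offsets 8..9: D6 20.
Big-endian stores the most-significant byte at the lowest address.
The bytes are already most-significant first: 0xD620.
Top bit is set, so as a signed 16-bit value this is 0xD620 − 2^16 = -10720.

-10720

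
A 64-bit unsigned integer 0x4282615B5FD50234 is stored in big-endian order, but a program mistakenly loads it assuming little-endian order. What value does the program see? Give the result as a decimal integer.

Stored big-endian, the bytes at ascending addresses are 42 82 61 5B 5F D5 02 34.
Read back as little-endian, the first byte is least significant, giving 0x3402D55F5B618242.
0x3402D55F5B618242 = 3747792445457400386.

3747792445457400386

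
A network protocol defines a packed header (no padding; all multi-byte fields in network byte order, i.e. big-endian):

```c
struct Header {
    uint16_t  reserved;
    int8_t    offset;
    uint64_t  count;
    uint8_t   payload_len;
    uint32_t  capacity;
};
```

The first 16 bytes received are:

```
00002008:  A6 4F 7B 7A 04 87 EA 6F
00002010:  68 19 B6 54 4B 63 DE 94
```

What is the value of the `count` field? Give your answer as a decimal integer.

8792301813495241142

`count` follows `reserved` (2 B), `offset` (1 B), so it starts at offset 2 + 1 = 3 and occupies 8 bytes.
Bytes at offsets 3..10: 7A 04 87 EA 6F 68 19 B6.
In big-endian order the high byte comes first in memory.
The bytes are already most-significant first: 0x7A0487EA6F6819B6.
0x7A0487EA6F6819B6 = 8792301813495241142.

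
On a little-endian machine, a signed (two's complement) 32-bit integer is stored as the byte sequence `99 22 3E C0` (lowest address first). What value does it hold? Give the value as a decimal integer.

-1069669735

In little-endian order the low byte comes first in memory.
Reassemble most-significant byte first: C0 3E 22 99 → 0xC03E2299.
Top bit is set, so as a signed 32-bit value this is 0xC03E2299 − 2^32 = -1069669735.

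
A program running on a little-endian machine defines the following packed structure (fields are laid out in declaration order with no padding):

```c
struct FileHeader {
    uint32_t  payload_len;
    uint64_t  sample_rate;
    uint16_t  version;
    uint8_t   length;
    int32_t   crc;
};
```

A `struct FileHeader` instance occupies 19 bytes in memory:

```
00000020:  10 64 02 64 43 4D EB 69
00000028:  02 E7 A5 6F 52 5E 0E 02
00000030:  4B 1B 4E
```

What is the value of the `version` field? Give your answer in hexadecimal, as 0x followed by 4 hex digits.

0x5E52

`version` follows `payload_len` (4 B), `sample_rate` (8 B), so it starts at offset 4 + 8 = 12 and occupies 2 bytes.
Bytes at offsets 12..13: 52 5E.
In little-endian order the low byte comes first in memory.
Reassemble most-significant byte first: 5E 52 → 0x5E52.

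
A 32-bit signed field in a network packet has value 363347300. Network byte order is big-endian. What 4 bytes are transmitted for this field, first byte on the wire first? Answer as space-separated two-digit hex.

363347300 in hexadecimal, padded to 32 bits, is 0x15A83D64.
Split into bytes (most-significant first): 15 A8 3D 64.
Big-endian stores the most-significant byte at the lowest address.
So the memory order matches the most-significant-first order: 15 A8 3D 64.

15 A8 3D 64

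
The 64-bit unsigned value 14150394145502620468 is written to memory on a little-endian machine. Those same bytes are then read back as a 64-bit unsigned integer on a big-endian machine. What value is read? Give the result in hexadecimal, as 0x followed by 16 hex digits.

0x346B73DA804C60C4

14150394145502620468 in 64-bit hexadecimal is 0xC4604C80DA736B34.
Stored little-endian, the bytes at ascending addresses are 34 6B 73 DA 80 4C 60 C4.
Read back as big-endian, the last byte is least significant, giving 0x346B73DA804C60C4.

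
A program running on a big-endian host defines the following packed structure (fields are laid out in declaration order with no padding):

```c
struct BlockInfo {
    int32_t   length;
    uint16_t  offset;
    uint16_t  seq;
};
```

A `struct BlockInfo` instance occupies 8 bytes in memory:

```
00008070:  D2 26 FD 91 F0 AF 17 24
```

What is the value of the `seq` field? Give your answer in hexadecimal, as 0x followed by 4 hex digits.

`seq` follows `length` (4 B), `offset` (2 B), so it starts at offset 4 + 2 = 6 and occupies 2 bytes.
Bytes at offsets 6..7: 17 24.
Big-endian stores the most-significant byte at the lowest address.
The bytes are already most-significant first: 0x1724.

0x1724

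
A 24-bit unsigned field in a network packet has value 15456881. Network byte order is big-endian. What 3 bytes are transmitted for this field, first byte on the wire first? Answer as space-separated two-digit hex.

15456881 in hexadecimal, padded to 24 bits, is 0xEBDA71.
Split into bytes (most-significant first): EB DA 71.
In big-endian order the high byte comes first in memory.
So the memory order matches the most-significant-first order: EB DA 71.

EB DA 71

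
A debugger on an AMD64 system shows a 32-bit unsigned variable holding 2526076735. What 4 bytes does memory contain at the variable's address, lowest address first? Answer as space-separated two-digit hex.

3F DF 90 96

2526076735 in hexadecimal, padded to 32 bits, is 0x9690DF3F.
Split into bytes (most-significant first): 96 90 DF 3F.
Little-endian: lowest address holds the least-significant byte.
So at ascending addresses the bytes are 3F DF 90 96.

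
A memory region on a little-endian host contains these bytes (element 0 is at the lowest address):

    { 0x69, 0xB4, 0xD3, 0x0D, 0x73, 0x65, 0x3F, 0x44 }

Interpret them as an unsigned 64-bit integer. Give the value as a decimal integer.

Little-endian stores the least-significant byte at the lowest address.
Reassemble most-significant byte first: 44 3F 65 73 0D D3 B4 69 → 0x443F65730DD3B469.
0x443F65730DD3B469 = 4917760862939493481.

4917760862939493481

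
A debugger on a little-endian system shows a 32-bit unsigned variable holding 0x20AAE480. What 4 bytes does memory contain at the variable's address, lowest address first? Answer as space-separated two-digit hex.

80 E4 AA 20

Split into bytes (most-significant first): 20 AA E4 80.
Little-endian: lowest address holds the least-significant byte.
So at ascending addresses the bytes are 80 E4 AA 20.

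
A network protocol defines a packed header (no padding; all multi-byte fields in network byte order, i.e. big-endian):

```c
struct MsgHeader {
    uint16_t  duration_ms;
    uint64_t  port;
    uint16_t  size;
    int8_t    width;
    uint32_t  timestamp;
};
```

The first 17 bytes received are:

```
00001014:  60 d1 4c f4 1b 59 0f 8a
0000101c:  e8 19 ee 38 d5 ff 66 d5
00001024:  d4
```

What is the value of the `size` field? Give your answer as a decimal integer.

60984

`size` follows `duration_ms` (2 B), `port` (8 B), so it starts at offset 2 + 8 = 10 and occupies 2 bytes.
Bytes at offsets 10..11: EE 38.
Big-endian: lowest address holds the most-significant byte.
The bytes are already most-significant first: 0xEE38.
0xEE38 = 60984.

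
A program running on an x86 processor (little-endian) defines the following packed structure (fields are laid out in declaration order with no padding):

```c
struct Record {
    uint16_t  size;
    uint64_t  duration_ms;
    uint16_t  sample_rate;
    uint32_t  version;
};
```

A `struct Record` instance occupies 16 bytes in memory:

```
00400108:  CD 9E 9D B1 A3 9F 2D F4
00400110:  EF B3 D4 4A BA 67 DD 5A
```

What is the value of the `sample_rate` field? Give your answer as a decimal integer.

`sample_rate` follows `size` (2 B), `duration_ms` (8 B), so it starts at offset 2 + 8 = 10 and occupies 2 bytes.
Bytes at offsets 10..11: D4 4A.
In little-endian order the low byte comes first in memory.
Reassemble most-significant byte first: 4A D4 → 0x4AD4.
0x4AD4 = 19156.

19156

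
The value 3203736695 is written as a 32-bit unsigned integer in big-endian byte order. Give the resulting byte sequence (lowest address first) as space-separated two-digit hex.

3203736695 in hexadecimal, padded to 32 bits, is 0xBEF52477.
Split into bytes (most-significant first): BE F5 24 77.
Big-endian stores the most-significant byte at the lowest address.
So the memory order matches the most-significant-first order: BE F5 24 77.

BE F5 24 77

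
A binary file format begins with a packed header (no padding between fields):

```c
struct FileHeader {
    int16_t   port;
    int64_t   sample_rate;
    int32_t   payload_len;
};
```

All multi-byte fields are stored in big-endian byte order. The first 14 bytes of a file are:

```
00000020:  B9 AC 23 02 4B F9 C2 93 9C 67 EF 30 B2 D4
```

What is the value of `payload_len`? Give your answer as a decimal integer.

`payload_len` follows `port` (2 B), `sample_rate` (8 B), so it starts at offset 2 + 8 = 10 and occupies 4 bytes.
Bytes at offsets 10..13: EF 30 B2 D4.
Big-endian stores the most-significant byte at the lowest address.
The bytes are already most-significant first: 0xEF30B2D4.
Top bit is set, so as a signed 32-bit value this is 0xEF30B2D4 − 2^32 = -282021164.

-282021164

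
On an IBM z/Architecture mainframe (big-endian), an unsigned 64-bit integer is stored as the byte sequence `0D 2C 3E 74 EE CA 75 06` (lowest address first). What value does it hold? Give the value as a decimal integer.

949202293411706118

Big-endian stores the most-significant byte at the lowest address.
The bytes are already most-significant first: 0x0D2C3E74EECA7506.
0x0D2C3E74EECA7506 = 949202293411706118.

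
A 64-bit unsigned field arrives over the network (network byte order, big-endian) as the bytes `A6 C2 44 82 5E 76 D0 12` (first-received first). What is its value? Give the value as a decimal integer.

12016242082499186706

Big-endian stores the most-significant byte at the lowest address.
The bytes are already most-significant first: 0xA6C244825E76D012.
0xA6C244825E76D012 = 12016242082499186706.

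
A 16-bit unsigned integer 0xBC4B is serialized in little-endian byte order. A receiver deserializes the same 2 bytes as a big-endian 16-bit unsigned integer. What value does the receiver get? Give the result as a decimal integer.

Stored little-endian, the bytes at ascending addresses are 4B BC.
Read back as big-endian, the last byte is least significant, giving 0x4BBC.
0x4BBC = 19388.

19388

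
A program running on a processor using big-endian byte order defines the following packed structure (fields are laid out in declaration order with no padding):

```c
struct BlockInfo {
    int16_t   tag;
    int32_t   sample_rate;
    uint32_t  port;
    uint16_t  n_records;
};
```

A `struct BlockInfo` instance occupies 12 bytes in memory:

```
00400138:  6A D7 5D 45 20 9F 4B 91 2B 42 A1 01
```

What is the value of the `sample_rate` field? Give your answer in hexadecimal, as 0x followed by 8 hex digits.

0x5D45209F

`sample_rate` follows `tag` (2 bytes), so it starts at byte offset 2 and occupies 4 bytes.
Bytes at offsets 2..5: 5D 45 20 9F.
Big-endian: lowest address holds the most-significant byte.
The bytes are already most-significant first: 0x5D45209F.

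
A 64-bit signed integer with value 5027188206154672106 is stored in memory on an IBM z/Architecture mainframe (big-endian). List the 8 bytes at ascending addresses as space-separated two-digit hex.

5027188206154672106 in hexadecimal, padded to 64 bits, is 0x45C42909CEE1E7EA.
Split into bytes (most-significant first): 45 C4 29 09 CE E1 E7 EA.
In big-endian order the high byte comes first in memory.
So the memory order matches the most-significant-first order: 45 C4 29 09 CE E1 E7 EA.

45 C4 29 09 CE E1 E7 EA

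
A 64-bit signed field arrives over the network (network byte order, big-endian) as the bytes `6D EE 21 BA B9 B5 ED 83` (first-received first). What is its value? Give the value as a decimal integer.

Big-endian: lowest address holds the most-significant byte.
The bytes are already most-significant first: 0x6DEE21BAB9B5ED83.
0x6DEE21BAB9B5ED83 = 7921305880454622595.

7921305880454622595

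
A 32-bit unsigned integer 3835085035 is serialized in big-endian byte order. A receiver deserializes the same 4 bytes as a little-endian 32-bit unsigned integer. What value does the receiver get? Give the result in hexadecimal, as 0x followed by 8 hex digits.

0xEBC096E4

3835085035 in 32-bit hexadecimal is 0xE496C0EB.
Stored big-endian, the bytes at ascending addresses are E4 96 C0 EB.
Read back as little-endian, the first byte is least significant, giving 0xEBC096E4.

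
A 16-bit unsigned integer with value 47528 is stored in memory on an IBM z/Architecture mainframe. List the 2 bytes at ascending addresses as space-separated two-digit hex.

47528 in hexadecimal, padded to 16 bits, is 0xB9A8.
Split into bytes (most-significant first): B9 A8.
In big-endian order the high byte comes first in memory.
So the memory order matches the most-significant-first order: B9 A8.

B9 A8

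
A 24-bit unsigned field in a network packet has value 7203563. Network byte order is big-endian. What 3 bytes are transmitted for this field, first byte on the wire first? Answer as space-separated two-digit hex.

7203563 in hexadecimal, padded to 24 bits, is 0x6DEAEB.
Split into bytes (most-significant first): 6D EA EB.
In big-endian order the high byte comes first in memory.
So the memory order matches the most-significant-first order: 6D EA EB.

6D EA EB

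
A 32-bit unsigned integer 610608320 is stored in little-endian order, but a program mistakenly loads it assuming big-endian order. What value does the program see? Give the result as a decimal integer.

3223610660

610608320 in 32-bit hexadecimal is 0x246524C0.
Stored little-endian, the bytes at ascending addresses are C0 24 65 24.
Read back as big-endian, the last byte is least significant, giving 0xC0246524.
0xC0246524 = 3223610660.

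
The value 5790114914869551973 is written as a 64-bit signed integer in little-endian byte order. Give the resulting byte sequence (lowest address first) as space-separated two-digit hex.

5790114914869551973 in hexadecimal, padded to 64 bits, is 0x505A9ED6757DA365.
Split into bytes (most-significant first): 50 5A 9E D6 75 7D A3 65.
Little-endian stores the least-significant byte at the lowest address.
So at ascending addresses the bytes are 65 A3 7D 75 D6 9E 5A 50.

65 A3 7D 75 D6 9E 5A 50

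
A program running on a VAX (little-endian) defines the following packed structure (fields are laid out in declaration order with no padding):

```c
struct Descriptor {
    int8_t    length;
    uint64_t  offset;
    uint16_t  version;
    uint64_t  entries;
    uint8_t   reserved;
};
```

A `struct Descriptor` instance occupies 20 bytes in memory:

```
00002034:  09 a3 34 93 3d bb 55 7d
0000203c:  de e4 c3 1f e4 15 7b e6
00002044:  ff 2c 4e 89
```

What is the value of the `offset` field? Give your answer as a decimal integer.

`offset` follows `length` (1 byte), so it starts at byte offset 1 and occupies 8 bytes.
Bytes at offsets 1..8: A3 34 93 3D BB 55 7D DE.
In little-endian order the low byte comes first in memory.
Reassemble most-significant byte first: DE 7D 55 BB 3D 93 34 A3 → 0xDE7D55BB3D9334A3.
0xDE7D55BB3D9334A3 = 16032064511189136547.

16032064511189136547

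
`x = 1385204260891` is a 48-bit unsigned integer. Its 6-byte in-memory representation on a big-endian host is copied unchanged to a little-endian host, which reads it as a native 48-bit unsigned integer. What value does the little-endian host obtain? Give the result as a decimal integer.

30376617853441

1385204260891 in 48-bit hexadecimal is 0x0142849BA01B.
Stored big-endian, the bytes at ascending addresses are 01 42 84 9B A0 1B.
Read back as little-endian, the first byte is least significant, giving 0x1BA09B844201.
0x1BA09B844201 = 30376617853441.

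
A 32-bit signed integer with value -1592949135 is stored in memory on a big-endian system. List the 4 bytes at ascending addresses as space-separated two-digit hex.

Two's complement of -1592949135 in 32 bits: 1592949135 = 0x5EF2798F; invert → 0xA10D8670; add 1 → 0xA10D8671.
Split into bytes (most-significant first): A1 0D 86 71.
Big-endian: lowest address holds the most-significant byte.
So the memory order matches the most-significant-first order: A1 0D 86 71.

A1 0D 86 71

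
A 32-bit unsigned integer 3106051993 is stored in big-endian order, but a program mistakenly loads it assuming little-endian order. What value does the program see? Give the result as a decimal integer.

3106051993 in 32-bit hexadecimal is 0xB9229799.
Stored big-endian, the bytes at ascending addresses are B9 22 97 99.
Read back as little-endian, the first byte is least significant, giving 0x999722B9.
0x999722B9 = 2576818873.

2576818873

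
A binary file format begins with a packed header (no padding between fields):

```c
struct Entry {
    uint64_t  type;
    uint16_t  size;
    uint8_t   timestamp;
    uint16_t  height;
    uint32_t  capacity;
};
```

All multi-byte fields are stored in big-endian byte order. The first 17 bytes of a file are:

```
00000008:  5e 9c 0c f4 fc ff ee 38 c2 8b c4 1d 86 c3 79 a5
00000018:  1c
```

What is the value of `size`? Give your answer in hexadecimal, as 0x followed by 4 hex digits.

0xC28B

`size` follows `type` (8 bytes), so it starts at byte offset 8 and occupies 2 bytes.
Bytes at offsets 8..9: C2 8B.
Big-endian: lowest address holds the most-significant byte.
The bytes are already most-significant first: 0xC28B.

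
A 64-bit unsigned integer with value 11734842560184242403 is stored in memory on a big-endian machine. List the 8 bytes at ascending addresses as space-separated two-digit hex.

A2 DA 89 22 76 EA D0 E3

11734842560184242403 in hexadecimal, padded to 64 bits, is 0xA2DA892276EAD0E3.
Split into bytes (most-significant first): A2 DA 89 22 76 EA D0 E3.
Big-endian stores the most-significant byte at the lowest address.
So the memory order matches the most-significant-first order: A2 DA 89 22 76 EA D0 E3.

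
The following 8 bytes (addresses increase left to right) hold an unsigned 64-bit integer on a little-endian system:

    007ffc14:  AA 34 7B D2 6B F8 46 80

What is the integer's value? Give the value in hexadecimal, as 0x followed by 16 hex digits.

0x8046F86BD27B34AA

In little-endian order the low byte comes first in memory.
Reassemble most-significant byte first: 80 46 F8 6B D2 7B 34 AA → 0x8046F86BD27B34AA.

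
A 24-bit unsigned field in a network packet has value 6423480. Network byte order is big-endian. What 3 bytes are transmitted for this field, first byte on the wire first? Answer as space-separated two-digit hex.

6423480 in hexadecimal, padded to 24 bits, is 0x6203B8.
Split into bytes (most-significant first): 62 03 B8.
Big-endian stores the most-significant byte at the lowest address.
So the memory order matches the most-significant-first order: 62 03 B8.

62 03 B8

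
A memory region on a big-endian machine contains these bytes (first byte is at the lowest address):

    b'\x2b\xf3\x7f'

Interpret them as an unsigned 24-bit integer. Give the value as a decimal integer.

Big-endian stores the most-significant byte at the lowest address.
The bytes are already most-significant first: 0x2BF37F.
0x2BF37F = 2880383.

2880383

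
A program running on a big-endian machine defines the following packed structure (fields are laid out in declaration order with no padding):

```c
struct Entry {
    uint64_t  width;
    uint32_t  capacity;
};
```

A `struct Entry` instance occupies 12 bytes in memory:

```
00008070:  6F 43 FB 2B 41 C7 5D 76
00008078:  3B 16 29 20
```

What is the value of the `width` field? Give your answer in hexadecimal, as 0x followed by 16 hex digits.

0x6F43FB2B41C75D76

`width` is the first field, at byte offset 0, occupying 8 bytes.
Bytes at offsets 0..7: 6F 43 FB 2B 41 C7 5D 76.
Big-endian: lowest address holds the most-significant byte.
The bytes are already most-significant first: 0x6F43FB2B41C75D76.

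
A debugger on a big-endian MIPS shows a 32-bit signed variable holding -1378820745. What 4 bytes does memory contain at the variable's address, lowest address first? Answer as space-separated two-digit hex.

AD D0 DD 77

Two's complement of -1378820745 in 32 bits: 1378820745 = 0x522F2289; invert → 0xADD0DD76; add 1 → 0xADD0DD77.
Split into bytes (most-significant first): AD D0 DD 77.
Big-endian: lowest address holds the most-significant byte.
So the memory order matches the most-significant-first order: AD D0 DD 77.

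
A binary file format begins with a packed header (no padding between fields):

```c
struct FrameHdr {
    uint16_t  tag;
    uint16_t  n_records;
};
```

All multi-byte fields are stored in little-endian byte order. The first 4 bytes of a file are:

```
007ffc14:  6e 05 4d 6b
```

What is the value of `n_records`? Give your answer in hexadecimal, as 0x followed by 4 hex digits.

`n_records` follows `tag` (2 bytes), so it starts at byte offset 2 and occupies 2 bytes.
Bytes at offsets 2..3: 4D 6B.
Little-endian: lowest address holds the least-significant byte.
Reassemble most-significant byte first: 6B 4D → 0x6B4D.

0x6B4D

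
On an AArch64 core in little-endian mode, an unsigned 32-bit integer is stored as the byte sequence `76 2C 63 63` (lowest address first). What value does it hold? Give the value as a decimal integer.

1667443830

In little-endian order the low byte comes first in memory.
Reassemble most-significant byte first: 63 63 2C 76 → 0x63632C76.
0x63632C76 = 1667443830.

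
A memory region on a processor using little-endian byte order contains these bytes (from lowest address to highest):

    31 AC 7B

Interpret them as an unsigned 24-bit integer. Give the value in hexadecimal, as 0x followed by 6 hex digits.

Little-endian stores the least-significant byte at the lowest address.
Reassemble most-significant byte first: 7B AC 31 → 0x7BAC31.

0x7BAC31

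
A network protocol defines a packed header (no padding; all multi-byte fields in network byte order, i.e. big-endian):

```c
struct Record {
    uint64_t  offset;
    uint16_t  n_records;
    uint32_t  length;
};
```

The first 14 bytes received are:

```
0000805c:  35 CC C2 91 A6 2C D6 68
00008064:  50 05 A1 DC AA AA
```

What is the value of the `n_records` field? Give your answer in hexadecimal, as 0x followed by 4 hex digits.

`n_records` follows `offset` (8 bytes), so it starts at byte offset 8 and occupies 2 bytes.
Bytes at offsets 8..9: 50 05.
Big-endian stores the most-significant byte at the lowest address.
The bytes are already most-significant first: 0x5005.

0x5005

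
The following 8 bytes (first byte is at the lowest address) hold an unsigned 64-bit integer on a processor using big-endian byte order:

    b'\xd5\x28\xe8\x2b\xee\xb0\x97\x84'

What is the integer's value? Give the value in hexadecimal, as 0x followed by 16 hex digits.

Big-endian stores the most-significant byte at the lowest address.
The bytes are already most-significant first: 0xD528E82BEEB09784.

0xD528E82BEEB09784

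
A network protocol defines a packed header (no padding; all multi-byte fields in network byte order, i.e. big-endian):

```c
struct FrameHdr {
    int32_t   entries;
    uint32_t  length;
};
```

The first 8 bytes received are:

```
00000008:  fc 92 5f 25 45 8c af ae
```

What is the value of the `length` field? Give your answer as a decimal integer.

1166847918

`length` follows `entries` (4 bytes), so it starts at byte offset 4 and occupies 4 bytes.
Bytes at offsets 4..7: 45 8C AF AE.
Big-endian stores the most-significant byte at the lowest address.
The bytes are already most-significant first: 0x458CAFAE.
0x458CAFAE = 1166847918.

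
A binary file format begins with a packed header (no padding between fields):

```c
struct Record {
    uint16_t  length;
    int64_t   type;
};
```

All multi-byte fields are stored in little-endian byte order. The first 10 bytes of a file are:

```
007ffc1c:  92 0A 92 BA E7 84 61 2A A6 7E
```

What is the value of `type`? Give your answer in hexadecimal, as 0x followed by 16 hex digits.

0x7EA62A6184E7BA92

`type` follows `length` (2 bytes), so it starts at byte offset 2 and occupies 8 bytes.
Bytes at offsets 2..9: 92 BA E7 84 61 2A A6 7E.
In little-endian order the low byte comes first in memory.
Reassemble most-significant byte first: 7E A6 2A 61 84 E7 BA 92 → 0x7EA62A6184E7BA92.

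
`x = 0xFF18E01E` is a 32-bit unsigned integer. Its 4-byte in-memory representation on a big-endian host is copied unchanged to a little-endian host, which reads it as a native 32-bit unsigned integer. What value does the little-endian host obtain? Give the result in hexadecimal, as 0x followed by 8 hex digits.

Stored big-endian, the bytes at ascending addresses are FF 18 E0 1E.
Read back as little-endian, the first byte is least significant, giving 0x1EE018FF.

0x1EE018FF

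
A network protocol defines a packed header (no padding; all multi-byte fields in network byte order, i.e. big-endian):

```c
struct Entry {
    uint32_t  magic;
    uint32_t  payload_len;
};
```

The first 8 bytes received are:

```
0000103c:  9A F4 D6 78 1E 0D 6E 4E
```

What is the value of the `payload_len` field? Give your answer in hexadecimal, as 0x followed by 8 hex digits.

0x1E0D6E4E

`payload_len` follows `magic` (4 bytes), so it starts at byte offset 4 and occupies 4 bytes.
Bytes at offsets 4..7: 1E 0D 6E 4E.
Big-endian stores the most-significant byte at the lowest address.
The bytes are already most-significant first: 0x1E0D6E4E.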